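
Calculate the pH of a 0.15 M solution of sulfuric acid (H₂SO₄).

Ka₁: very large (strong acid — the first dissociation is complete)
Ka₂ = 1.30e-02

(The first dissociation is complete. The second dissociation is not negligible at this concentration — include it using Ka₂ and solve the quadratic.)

First dissociation is complete: [H⁺]₀ = [HSO₄⁻]₀ = C = 0.15 M. Second dissociation HSO₄⁻ ⇌ H⁺ + SO₄²⁻: let x = [SO₄²⁻]. Ka₂ = (C + x)·x / (C − x) = 1.30e-02 → x² + (C + Ka₂)·x − Ka₂·C = 0 → x² + 0.16300·x − 1.950e-03 = 0. x = (−0.16300 + √(0.16300² + 4 × 1.950e-03)) / 2 = 1.1194e-02 M. [H⁺] = C + x = 0.15 + 1.1194e-02 = 1.6119e-01 M. pH = -log(1.6119e-01) = 0.79.

pH = 0.79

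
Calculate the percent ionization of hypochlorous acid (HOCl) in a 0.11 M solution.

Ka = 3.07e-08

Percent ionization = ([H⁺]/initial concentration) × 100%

Using Ka equilibrium: x² + Ka×x - Ka×C = 0. Solving: [H⁺] = 5.8097e-05. Percent = (5.8097e-05/0.11) × 100

Percent ionization = 0.0528%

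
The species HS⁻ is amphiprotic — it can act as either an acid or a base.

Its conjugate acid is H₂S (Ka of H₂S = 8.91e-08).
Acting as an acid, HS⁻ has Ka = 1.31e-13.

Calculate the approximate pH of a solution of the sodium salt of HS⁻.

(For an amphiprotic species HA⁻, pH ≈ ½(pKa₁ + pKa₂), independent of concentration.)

pKa₁ = -log(8.91e-08) = 7.05; pKa₂ = -log(1.31e-13) = 12.88. For an amphiprotic species, pH ≈ ½(pKa₁ + pKa₂) = ½(7.05 + 12.88) = 9.97.

pH = 9.97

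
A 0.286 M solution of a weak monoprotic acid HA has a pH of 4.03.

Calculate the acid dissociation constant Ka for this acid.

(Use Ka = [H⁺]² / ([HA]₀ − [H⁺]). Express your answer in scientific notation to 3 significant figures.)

[H⁺] = 10^(−pH) = 10^(−4.03) = 9.333e-05 M. For HA ⇌ H⁺ + A⁻, Ka = [H⁺][A⁻]/[HA] = [H⁺]² / ([HA]₀ − [H⁺]) = (9.333e-05)² / (0.286 − 9.333e-05) = 3.05e-08.

K_a = 3.05e-08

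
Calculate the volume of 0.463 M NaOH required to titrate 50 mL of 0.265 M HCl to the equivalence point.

At equivalence: moles acid = moles base. moles HCl = 0.265 × 50/1000 = 0.01325 mol. V_base = moles / 0.463 × 1000 = 28.6 mL.

V_{base} = 28.6 mL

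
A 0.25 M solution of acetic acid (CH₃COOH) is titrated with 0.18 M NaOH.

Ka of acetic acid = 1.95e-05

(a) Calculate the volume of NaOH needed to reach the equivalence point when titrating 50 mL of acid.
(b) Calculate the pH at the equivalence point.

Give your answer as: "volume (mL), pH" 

moles acid = 0.25 × 50/1000 = 0.0125 mol; V_base = moles/0.18 × 1000 = 69.4 mL. At equivalence only the conjugate base is present: [A⁻] = 0.0125/0.119 = 1.0465e-01 M. Kb = Kw/Ka = 5.13e-10; [OH⁻] = √(Kb × [A⁻]) = 7.3258e-06; pOH = 5.14; pH = 14 - pOH = 8.86.

V = 69.4 mL, pH = 8.86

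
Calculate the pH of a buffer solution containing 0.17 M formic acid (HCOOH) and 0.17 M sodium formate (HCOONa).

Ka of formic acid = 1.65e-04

pKa = -log(1.65e-04) = 3.78. pH = pKa + log([A⁻]/[HA]) = 3.78 + log(0.17/0.17)

pH = 3.78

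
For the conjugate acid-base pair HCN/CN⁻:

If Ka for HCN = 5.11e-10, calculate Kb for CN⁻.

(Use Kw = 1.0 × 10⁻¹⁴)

For a conjugate pair Ka × Kb = Kw, so Kb = Kw/Ka = 1.0 × 10⁻¹⁴ / 5.11e-10 = 1.96e-05.

K_b = 1.96e-05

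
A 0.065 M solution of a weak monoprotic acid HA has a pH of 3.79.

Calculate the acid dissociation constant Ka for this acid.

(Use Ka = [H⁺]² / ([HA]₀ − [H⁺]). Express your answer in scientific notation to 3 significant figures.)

[H⁺] = 10^(−pH) = 10^(−3.79) = 1.622e-04 M. For HA ⇌ H⁺ + A⁻, Ka = [H⁺][A⁻]/[HA] = [H⁺]² / ([HA]₀ − [H⁺]) = (1.622e-04)² / (0.065 − 1.622e-04) = 4.06e-07.

K_a = 4.06e-07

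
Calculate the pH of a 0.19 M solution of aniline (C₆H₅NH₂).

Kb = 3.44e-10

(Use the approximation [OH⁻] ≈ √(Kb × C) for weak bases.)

[OH⁻] = √(Kb × C) = √(3.44e-10 × 0.19) = 8.0846e-06. pOH = 5.09, pH = 14 - pOH

pH = 8.91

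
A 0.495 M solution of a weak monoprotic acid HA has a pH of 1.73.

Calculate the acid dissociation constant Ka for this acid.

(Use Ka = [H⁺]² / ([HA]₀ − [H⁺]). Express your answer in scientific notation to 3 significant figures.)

[H⁺] = 10^(−pH) = 10^(−1.73) = 1.862e-02 M. For HA ⇌ H⁺ + A⁻, Ka = [H⁺][A⁻]/[HA] = [H⁺]² / ([HA]₀ − [H⁺]) = (1.862e-02)² / (0.495 − 1.862e-02) = 7.28e-04.

K_a = 7.28e-04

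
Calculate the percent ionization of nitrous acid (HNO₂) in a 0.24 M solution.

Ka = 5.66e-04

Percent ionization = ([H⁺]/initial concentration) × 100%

Using Ka equilibrium: x² + Ka×x - Ka×C = 0. Solving: [H⁺] = 1.1375e-02. Percent = (1.1375e-02/0.24) × 100

Percent ionization = 4.74%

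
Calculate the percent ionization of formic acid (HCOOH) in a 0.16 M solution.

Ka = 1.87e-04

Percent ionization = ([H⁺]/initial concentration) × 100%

Using Ka equilibrium: x² + Ka×x - Ka×C = 0. Solving: [H⁺] = 5.3772e-03. Percent = (5.3772e-03/0.16) × 100

Percent ionization = 3.36%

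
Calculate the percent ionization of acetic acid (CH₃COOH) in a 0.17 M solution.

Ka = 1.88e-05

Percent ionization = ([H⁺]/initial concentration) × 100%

Using Ka equilibrium: x² + Ka×x - Ka×C = 0. Solving: [H⁺] = 1.7784e-03. Percent = (1.7784e-03/0.17) × 100

Percent ionization = 1.05%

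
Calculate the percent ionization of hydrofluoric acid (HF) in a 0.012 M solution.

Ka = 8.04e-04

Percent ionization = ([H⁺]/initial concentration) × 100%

Using Ka equilibrium: x² + Ka×x - Ka×C = 0. Solving: [H⁺] = 2.7300e-03. Percent = (2.7300e-03/0.012) × 100

Percent ionization = 22.8%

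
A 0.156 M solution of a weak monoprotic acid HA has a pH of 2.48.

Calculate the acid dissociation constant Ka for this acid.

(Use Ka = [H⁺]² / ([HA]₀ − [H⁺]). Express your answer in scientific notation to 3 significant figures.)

[H⁺] = 10^(−pH) = 10^(−2.48) = 3.311e-03 M. For HA ⇌ H⁺ + A⁻, Ka = [H⁺][A⁻]/[HA] = [H⁺]² / ([HA]₀ − [H⁺]) = (3.311e-03)² / (0.156 − 3.311e-03) = 7.18e-05.

K_a = 7.18e-05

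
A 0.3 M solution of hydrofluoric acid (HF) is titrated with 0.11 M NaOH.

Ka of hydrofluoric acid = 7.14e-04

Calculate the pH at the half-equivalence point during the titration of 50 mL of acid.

At half-equivalence [HA] = [A⁻], so Henderson-Hasselbalch gives pH = pKa = -log(7.14e-04) = 3.15.

pH = pKa = 3.15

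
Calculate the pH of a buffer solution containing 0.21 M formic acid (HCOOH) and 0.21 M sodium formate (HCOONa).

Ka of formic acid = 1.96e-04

pKa = -log(1.96e-04) = 3.71. pH = pKa + log([A⁻]/[HA]) = 3.71 + log(0.21/0.21)

pH = 3.71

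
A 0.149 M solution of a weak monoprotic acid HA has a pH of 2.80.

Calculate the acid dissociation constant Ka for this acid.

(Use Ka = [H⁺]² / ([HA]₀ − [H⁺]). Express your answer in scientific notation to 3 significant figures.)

[H⁺] = 10^(−pH) = 10^(−2.80) = 1.585e-03 M. For HA ⇌ H⁺ + A⁻, Ka = [H⁺][A⁻]/[HA] = [H⁺]² / ([HA]₀ − [H⁺]) = (1.585e-03)² / (0.149 − 1.585e-03) = 1.70e-05.

K_a = 1.70e-05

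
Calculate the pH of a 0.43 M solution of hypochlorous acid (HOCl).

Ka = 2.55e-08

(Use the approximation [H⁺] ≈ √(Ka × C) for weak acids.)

[H⁺] = √(Ka × C) = √(2.55e-08 × 0.43) = 1.0471e-04. pH = -log(1.0471e-04)

pH = 3.98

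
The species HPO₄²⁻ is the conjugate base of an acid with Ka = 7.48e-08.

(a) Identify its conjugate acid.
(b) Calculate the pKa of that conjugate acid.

(a) The conjugate acid is formed by adding one H⁺ to HPO₄²⁻, giving H₂PO₄⁻. (b) pKa = -log(Ka) = -log(7.48e-08) = 7.13.

Conjugate acid: H₂PO₄⁻; pK_a = 7.13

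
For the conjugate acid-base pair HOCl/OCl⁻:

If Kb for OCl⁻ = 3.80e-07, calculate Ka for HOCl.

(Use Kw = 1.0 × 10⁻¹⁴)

For a conjugate pair Ka × Kb = Kw, so Ka = Kw/Kb = 1.0 × 10⁻¹⁴ / 3.80e-07 = 2.63e-08.

K_a = 2.63e-08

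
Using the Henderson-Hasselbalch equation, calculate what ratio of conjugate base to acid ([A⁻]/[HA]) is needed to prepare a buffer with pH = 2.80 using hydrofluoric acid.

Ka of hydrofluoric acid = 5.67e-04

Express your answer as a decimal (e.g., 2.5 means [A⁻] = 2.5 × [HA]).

pKa = -log(5.67e-04) = 3.2464. pH = pKa + log([A⁻]/[HA]), so log([A⁻]/[HA]) = pH − pKa = 2.80 − 3.2464 = -0.4464. [A⁻]/[HA] = 10^(-0.4464) = 0.358

[A⁻]/[HA] = 0.358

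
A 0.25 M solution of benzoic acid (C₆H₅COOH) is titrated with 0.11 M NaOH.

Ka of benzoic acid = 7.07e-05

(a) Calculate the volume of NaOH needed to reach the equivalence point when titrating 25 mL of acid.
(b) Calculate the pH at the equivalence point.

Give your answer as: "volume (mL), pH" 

moles acid = 0.25 × 25/1000 = 0.00625 mol; V_base = moles/0.11 × 1000 = 56.8 mL. At equivalence only the conjugate base is present: [A⁻] = 0.00625/0.082 = 7.6389e-02 M. Kb = Kw/Ka = 1.41e-10; [OH⁻] = √(Kb × [A⁻]) = 3.2870e-06; pOH = 5.48; pH = 14 - pOH = 8.52.

V = 56.8 mL, pH = 8.52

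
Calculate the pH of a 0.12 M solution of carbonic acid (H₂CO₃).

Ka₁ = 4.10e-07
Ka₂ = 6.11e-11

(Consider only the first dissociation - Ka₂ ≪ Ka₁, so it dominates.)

First dissociation dominates. From Ka₁ = [H⁺][HA⁻]/[H₂A], x² + Ka₁·x − Ka₁·C = 0 with C = 0.12 M and Ka₁ = 4.10e-07. Solving: [H⁺] = (−Ka₁ + √(Ka₁² + 4·Ka₁·C)) / 2 = 2.2161e-04 M. pH = -log(2.2161e-04) = 3.65.

pH = 3.65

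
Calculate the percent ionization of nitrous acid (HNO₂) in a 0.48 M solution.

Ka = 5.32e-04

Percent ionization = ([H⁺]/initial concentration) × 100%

Using Ka equilibrium: x² + Ka×x - Ka×C = 0. Solving: [H⁺] = 1.5716e-02. Percent = (1.5716e-02/0.48) × 100

Percent ionization = 3.27%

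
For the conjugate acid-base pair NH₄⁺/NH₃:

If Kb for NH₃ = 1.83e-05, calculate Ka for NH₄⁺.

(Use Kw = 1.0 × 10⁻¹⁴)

For a conjugate pair Ka × Kb = Kw, so Ka = Kw/Kb = 1.0 × 10⁻¹⁴ / 1.83e-05 = 5.46e-10.

K_a = 5.46e-10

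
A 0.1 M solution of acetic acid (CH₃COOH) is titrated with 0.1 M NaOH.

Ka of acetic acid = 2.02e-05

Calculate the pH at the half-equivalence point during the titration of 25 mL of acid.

At half-equivalence [HA] = [A⁻], so Henderson-Hasselbalch gives pH = pKa = -log(2.02e-05) = 4.69.

pH = pKa = 4.69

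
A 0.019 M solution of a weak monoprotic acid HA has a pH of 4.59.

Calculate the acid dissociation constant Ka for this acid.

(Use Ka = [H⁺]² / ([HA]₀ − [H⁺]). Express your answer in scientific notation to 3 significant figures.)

[H⁺] = 10^(−pH) = 10^(−4.59) = 2.570e-05 M. For HA ⇌ H⁺ + A⁻, Ka = [H⁺][A⁻]/[HA] = [H⁺]² / ([HA]₀ − [H⁺]) = (2.570e-05)² / (0.019 − 2.570e-05) = 3.48e-08.

K_a = 3.48e-08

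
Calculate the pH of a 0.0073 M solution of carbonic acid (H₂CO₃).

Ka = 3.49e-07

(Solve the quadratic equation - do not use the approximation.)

x² + Ka×x - Ka×C = 0. Using quadratic formula: [H⁺] = 5.0301e-05

pH = 4.30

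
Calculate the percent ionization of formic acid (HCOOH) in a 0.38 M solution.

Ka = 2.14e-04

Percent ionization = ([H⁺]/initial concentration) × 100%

Using Ka equilibrium: x² + Ka×x - Ka×C = 0. Solving: [H⁺] = 8.9114e-03. Percent = (8.9114e-03/0.38) × 100

Percent ionization = 2.35%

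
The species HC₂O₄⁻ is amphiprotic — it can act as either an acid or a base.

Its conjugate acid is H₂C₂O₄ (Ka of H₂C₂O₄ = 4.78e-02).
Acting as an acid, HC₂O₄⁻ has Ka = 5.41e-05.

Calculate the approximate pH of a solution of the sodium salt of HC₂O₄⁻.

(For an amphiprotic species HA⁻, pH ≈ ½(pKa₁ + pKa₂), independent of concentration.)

pKa₁ = -log(4.78e-02) = 1.32; pKa₂ = -log(5.41e-05) = 4.27. For an amphiprotic species, pH ≈ ½(pKa₁ + pKa₂) = ½(1.32 + 4.27) = 2.79.

pH = 2.79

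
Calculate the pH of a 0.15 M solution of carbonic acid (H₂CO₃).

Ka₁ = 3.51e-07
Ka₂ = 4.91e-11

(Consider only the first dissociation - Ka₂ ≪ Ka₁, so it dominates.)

First dissociation dominates. From Ka₁ = [H⁺][HA⁻]/[H₂A], x² + Ka₁·x − Ka₁·C = 0 with C = 0.15 M and Ka₁ = 3.51e-07. Solving: [H⁺] = (−Ka₁ + √(Ka₁² + 4·Ka₁·C)) / 2 = 2.2928e-04 M. pH = -log(2.2928e-04) = 3.64.

pH = 3.64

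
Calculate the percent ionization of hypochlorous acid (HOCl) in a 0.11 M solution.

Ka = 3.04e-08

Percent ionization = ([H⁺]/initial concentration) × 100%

Using Ka equilibrium: x² + Ka×x - Ka×C = 0. Solving: [H⁺] = 5.7812e-05. Percent = (5.7812e-05/0.11) × 100

Percent ionization = 0.0526%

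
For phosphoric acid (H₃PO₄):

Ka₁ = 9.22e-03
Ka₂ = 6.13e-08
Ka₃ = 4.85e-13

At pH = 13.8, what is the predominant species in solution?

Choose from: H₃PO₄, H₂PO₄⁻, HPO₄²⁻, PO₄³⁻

pKa₁ = 2.04, pKa₂ = 7.21, pKa₃ = 12.31. For a polyprotic acid the predominant species crosses at each pKa: below pKa_n the protonated form dominates, above it the deprotonated form does. At pH = 13.8, the predominant species is PO₄³⁻.

PO₄³⁻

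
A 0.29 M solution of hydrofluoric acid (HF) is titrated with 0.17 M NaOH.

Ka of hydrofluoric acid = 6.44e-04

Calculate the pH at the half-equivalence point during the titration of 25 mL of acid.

At half-equivalence [HA] = [A⁻], so Henderson-Hasselbalch gives pH = pKa = -log(6.44e-04) = 3.19.

pH = pKa = 3.19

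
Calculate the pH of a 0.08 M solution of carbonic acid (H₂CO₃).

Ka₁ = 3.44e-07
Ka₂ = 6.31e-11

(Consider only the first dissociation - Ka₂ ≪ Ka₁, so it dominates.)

First dissociation dominates. From Ka₁ = [H⁺][HA⁻]/[H₂A], x² + Ka₁·x − Ka₁·C = 0 with C = 0.08 M and Ka₁ = 3.44e-07. Solving: [H⁺] = (−Ka₁ + √(Ka₁² + 4·Ka₁·C)) / 2 = 1.6572e-04 M. pH = -log(1.6572e-04) = 3.78.

pH = 3.78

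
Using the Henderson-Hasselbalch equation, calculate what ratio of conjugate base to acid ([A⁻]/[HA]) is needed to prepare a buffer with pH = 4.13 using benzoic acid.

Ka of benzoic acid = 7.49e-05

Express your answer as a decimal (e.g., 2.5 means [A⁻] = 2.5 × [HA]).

pKa = -log(7.49e-05) = 4.1255. pH = pKa + log([A⁻]/[HA]), so log([A⁻]/[HA]) = pH − pKa = 4.13 − 4.1255 = 0.0045. [A⁻]/[HA] = 10^(0.0045) = 1.01

[A⁻]/[HA] = 1.01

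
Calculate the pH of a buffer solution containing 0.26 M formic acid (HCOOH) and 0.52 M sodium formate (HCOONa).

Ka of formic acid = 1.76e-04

pKa = -log(1.76e-04) = 3.75. pH = pKa + log([A⁻]/[HA]) = 3.75 + log(0.52/0.26)

pH = 4.06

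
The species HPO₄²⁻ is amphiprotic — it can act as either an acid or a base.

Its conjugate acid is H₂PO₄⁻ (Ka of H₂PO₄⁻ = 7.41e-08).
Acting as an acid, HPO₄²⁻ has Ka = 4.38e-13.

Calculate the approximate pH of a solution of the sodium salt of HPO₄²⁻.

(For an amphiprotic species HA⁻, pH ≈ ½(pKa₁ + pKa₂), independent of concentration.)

pKa₁ = -log(7.41e-08) = 7.13; pKa₂ = -log(4.38e-13) = 12.36. For an amphiprotic species, pH ≈ ½(pKa₁ + pKa₂) = ½(7.13 + 12.36) = 9.74.

pH = 9.74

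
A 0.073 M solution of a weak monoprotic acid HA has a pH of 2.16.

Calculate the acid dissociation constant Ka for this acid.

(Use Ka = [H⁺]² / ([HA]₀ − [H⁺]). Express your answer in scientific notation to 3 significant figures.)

[H⁺] = 10^(−pH) = 10^(−2.16) = 6.918e-03 M. For HA ⇌ H⁺ + A⁻, Ka = [H⁺][A⁻]/[HA] = [H⁺]² / ([HA]₀ − [H⁺]) = (6.918e-03)² / (0.073 − 6.918e-03) = 7.24e-04.

K_a = 7.24e-04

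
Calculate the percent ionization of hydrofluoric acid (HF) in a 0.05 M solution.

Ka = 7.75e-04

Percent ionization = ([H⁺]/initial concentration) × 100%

Using Ka equilibrium: x² + Ka×x - Ka×C = 0. Solving: [H⁺] = 5.8495e-03. Percent = (5.8495e-03/0.05) × 100

Percent ionization = 11.7%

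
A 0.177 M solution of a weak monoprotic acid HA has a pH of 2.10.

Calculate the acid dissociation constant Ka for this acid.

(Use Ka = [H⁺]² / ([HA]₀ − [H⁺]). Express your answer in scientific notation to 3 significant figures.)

[H⁺] = 10^(−pH) = 10^(−2.10) = 7.943e-03 M. For HA ⇌ H⁺ + A⁻, Ka = [H⁺][A⁻]/[HA] = [H⁺]² / ([HA]₀ − [H⁺]) = (7.943e-03)² / (0.177 − 7.943e-03) = 3.73e-04.

K_a = 3.73e-04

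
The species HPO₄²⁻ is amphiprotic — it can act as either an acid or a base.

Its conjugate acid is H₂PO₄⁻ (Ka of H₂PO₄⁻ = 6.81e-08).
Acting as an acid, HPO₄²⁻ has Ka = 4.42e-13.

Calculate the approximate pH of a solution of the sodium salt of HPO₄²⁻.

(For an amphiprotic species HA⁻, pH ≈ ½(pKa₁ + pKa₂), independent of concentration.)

pKa₁ = -log(6.81e-08) = 7.17; pKa₂ = -log(4.42e-13) = 12.35. For an amphiprotic species, pH ≈ ½(pKa₁ + pKa₂) = ½(7.17 + 12.35) = 9.76.

pH = 9.76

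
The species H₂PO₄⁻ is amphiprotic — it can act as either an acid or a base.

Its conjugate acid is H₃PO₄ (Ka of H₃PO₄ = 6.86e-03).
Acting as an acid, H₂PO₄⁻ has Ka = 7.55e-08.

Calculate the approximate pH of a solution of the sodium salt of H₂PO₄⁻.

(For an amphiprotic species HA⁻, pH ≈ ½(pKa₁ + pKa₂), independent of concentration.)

pKa₁ = -log(6.86e-03) = 2.16; pKa₂ = -log(7.55e-08) = 7.12. For an amphiprotic species, pH ≈ ½(pKa₁ + pKa₂) = ½(2.16 + 7.12) = 4.64.

pH = 4.64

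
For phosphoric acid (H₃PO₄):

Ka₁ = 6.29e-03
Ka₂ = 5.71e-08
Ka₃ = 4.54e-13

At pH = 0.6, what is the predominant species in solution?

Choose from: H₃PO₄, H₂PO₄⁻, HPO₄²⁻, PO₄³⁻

pKa₁ = 2.20, pKa₂ = 7.24, pKa₃ = 12.34. For a polyprotic acid the predominant species crosses at each pKa: below pKa_n the protonated form dominates, above it the deprotonated form does. At pH = 0.6, the predominant species is H₃PO₄.

H₃PO₄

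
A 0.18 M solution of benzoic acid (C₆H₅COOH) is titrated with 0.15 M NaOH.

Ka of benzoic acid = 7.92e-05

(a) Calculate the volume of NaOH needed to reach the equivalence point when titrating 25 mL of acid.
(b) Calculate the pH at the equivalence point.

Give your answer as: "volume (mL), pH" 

moles acid = 0.18 × 25/1000 = 0.0045 mol; V_base = moles/0.15 × 1000 = 30.0 mL. At equivalence only the conjugate base is present: [A⁻] = 0.0045/0.055 = 8.1818e-02 M. Kb = Kw/Ka = 1.26e-10; [OH⁻] = √(Kb × [A⁻]) = 3.2141e-06; pOH = 5.49; pH = 14 - pOH = 8.51.

V = 30.0 mL, pH = 8.51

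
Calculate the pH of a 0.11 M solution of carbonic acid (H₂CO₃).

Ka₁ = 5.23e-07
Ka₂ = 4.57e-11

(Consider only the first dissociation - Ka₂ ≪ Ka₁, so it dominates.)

First dissociation dominates. From Ka₁ = [H⁺][HA⁻]/[H₂A], x² + Ka₁·x − Ka₁·C = 0 with C = 0.11 M and Ka₁ = 5.23e-07. Solving: [H⁺] = (−Ka₁ + √(Ka₁² + 4·Ka₁·C)) / 2 = 2.3959e-04 M. pH = -log(2.3959e-04) = 3.62.

pH = 3.62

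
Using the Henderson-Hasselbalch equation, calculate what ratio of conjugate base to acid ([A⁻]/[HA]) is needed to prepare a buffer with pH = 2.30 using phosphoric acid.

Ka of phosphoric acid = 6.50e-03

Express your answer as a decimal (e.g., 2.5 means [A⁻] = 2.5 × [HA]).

pKa = -log(6.50e-03) = 2.1871. pH = pKa + log([A⁻]/[HA]), so log([A⁻]/[HA]) = pH − pKa = 2.30 − 2.1871 = 0.1129. [A⁻]/[HA] = 10^(0.1129) = 1.30

[A⁻]/[HA] = 1.30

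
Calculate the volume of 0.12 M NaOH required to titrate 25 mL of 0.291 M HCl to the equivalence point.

At equivalence: moles acid = moles base. moles HCl = 0.291 × 25/1000 = 0.007275 mol. V_base = moles / 0.12 × 1000 = 60.6 mL.

V_{base} = 60.6 mL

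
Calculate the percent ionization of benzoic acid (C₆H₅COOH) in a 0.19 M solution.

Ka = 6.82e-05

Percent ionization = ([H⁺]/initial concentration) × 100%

Using Ka equilibrium: x² + Ka×x - Ka×C = 0. Solving: [H⁺] = 3.5658e-03. Percent = (3.5658e-03/0.19) × 100

Percent ionization = 1.88%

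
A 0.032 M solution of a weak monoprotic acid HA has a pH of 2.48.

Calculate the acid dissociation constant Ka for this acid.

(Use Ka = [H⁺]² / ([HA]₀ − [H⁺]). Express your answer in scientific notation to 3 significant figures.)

[H⁺] = 10^(−pH) = 10^(−2.48) = 3.311e-03 M. For HA ⇌ H⁺ + A⁻, Ka = [H⁺][A⁻]/[HA] = [H⁺]² / ([HA]₀ − [H⁺]) = (3.311e-03)² / (0.032 − 3.311e-03) = 3.82e-04.

K_a = 3.82e-04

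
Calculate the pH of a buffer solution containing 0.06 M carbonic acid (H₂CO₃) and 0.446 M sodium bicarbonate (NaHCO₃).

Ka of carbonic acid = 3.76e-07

pKa = -log(3.76e-07) = 6.42. pH = pKa + log([A⁻]/[HA]) = 6.42 + log(0.446/0.06)

pH = 7.30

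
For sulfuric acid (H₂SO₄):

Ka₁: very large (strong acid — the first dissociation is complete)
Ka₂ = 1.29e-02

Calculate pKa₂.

pKa₂ = -log(Ka₂) = -log(1.29e-02) = 1.89.

pK_{a2} = 1.89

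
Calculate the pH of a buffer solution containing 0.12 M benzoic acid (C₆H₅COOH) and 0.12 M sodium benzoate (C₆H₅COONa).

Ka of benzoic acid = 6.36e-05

pKa = -log(6.36e-05) = 4.20. pH = pKa + log([A⁻]/[HA]) = 4.20 + log(0.12/0.12)

pH = 4.20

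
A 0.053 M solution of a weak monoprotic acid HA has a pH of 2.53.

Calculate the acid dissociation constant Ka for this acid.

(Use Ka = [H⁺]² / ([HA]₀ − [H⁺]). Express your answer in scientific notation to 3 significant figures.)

[H⁺] = 10^(−pH) = 10^(−2.53) = 2.951e-03 M. For HA ⇌ H⁺ + A⁻, Ka = [H⁺][A⁻]/[HA] = [H⁺]² / ([HA]₀ − [H⁺]) = (2.951e-03)² / (0.053 − 2.951e-03) = 1.74e-04.

K_a = 1.74e-04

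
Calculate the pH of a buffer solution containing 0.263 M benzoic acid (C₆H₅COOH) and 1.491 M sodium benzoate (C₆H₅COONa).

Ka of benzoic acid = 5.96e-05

pKa = -log(5.96e-05) = 4.22. pH = pKa + log([A⁻]/[HA]) = 4.22 + log(1.491/0.263)

pH = 4.98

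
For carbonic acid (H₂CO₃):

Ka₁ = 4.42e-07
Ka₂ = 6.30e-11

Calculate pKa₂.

pKa₂ = -log(Ka₂) = -log(6.30e-11) = 10.20.

pK_{a2} = 10.20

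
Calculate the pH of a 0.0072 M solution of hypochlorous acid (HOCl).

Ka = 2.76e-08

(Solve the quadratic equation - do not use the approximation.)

x² + Ka×x - Ka×C = 0. Using quadratic formula: [H⁺] = 1.4083e-05

pH = 4.85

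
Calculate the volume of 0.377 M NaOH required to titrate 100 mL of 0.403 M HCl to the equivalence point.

At equivalence: moles acid = moles base. moles HCl = 0.403 × 100/1000 = 0.0403 mol. V_base = moles / 0.377 × 1000 = 106.9 mL.

V_{base} = 106.9 mL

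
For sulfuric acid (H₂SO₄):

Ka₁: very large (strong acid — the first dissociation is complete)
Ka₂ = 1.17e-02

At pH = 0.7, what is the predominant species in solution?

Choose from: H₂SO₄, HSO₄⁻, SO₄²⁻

The first dissociation is complete, so H₂SO₄ itself is never the predominant species in water; pKa₂ = -log(1.17e-02) = 1.93. For a polyprotic acid the predominant species crosses at each pKa: below pKa_n the protonated form dominates, above it the deprotonated form does. At pH = 0.7, the predominant species is HSO₄⁻.

HSO₄⁻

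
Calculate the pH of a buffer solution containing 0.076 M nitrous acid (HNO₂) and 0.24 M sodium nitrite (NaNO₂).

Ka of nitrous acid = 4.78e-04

pKa = -log(4.78e-04) = 3.32. pH = pKa + log([A⁻]/[HA]) = 3.32 + log(0.24/0.076)

pH = 3.82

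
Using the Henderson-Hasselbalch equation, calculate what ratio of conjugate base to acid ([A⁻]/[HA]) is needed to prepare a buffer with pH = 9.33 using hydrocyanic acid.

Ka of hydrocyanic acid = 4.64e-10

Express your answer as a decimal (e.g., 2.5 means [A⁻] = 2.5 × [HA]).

pKa = -log(4.64e-10) = 9.3335. pH = pKa + log([A⁻]/[HA]), so log([A⁻]/[HA]) = pH − pKa = 9.33 − 9.3335 = -0.0035. [A⁻]/[HA] = 10^(-0.0035) = 0.992

[A⁻]/[HA] = 0.992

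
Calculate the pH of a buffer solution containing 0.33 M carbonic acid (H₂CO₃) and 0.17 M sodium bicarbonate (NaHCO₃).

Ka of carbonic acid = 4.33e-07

pKa = -log(4.33e-07) = 6.36. pH = pKa + log([A⁻]/[HA]) = 6.36 + log(0.17/0.33)

pH = 6.08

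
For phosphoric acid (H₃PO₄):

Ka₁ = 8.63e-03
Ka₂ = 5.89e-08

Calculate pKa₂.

pKa₂ = -log(Ka₂) = -log(5.89e-08) = 7.23.

pK_{a2} = 7.23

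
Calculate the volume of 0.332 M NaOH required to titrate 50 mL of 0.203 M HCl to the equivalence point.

At equivalence: moles acid = moles base. moles HCl = 0.203 × 50/1000 = 0.01015 mol. V_base = moles / 0.332 × 1000 = 30.6 mL.

V_{base} = 30.6 mL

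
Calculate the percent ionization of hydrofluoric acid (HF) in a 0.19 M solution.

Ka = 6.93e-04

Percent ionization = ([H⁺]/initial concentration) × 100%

Using Ka equilibrium: x² + Ka×x - Ka×C = 0. Solving: [H⁺] = 1.1133e-02. Percent = (1.1133e-02/0.19) × 100

Percent ionization = 5.86%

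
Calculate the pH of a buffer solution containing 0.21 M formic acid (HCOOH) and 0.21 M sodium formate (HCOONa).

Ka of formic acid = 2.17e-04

pKa = -log(2.17e-04) = 3.66. pH = pKa + log([A⁻]/[HA]) = 3.66 + log(0.21/0.21)

pH = 3.66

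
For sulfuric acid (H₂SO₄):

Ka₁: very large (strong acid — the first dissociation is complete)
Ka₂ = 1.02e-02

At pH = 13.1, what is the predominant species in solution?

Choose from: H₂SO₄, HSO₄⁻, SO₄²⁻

The first dissociation is complete, so H₂SO₄ itself is never the predominant species in water; pKa₂ = -log(1.02e-02) = 1.99. For a polyprotic acid the predominant species crosses at each pKa: below pKa_n the protonated form dominates, above it the deprotonated form does. At pH = 13.1, the predominant species is SO₄²⁻.

SO₄²⁻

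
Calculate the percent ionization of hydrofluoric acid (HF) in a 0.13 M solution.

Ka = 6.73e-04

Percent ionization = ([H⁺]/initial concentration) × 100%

Using Ka equilibrium: x² + Ka×x - Ka×C = 0. Solving: [H⁺] = 9.0232e-03. Percent = (9.0232e-03/0.13) × 100

Percent ionization = 6.94%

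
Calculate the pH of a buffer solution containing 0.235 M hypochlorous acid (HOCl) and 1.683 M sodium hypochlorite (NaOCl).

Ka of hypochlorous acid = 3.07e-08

pKa = -log(3.07e-08) = 7.51. pH = pKa + log([A⁻]/[HA]) = 7.51 + log(1.683/0.235)

pH = 8.37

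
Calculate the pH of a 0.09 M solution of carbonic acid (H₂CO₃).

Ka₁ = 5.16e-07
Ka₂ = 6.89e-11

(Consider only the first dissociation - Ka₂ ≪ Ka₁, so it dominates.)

First dissociation dominates. From Ka₁ = [H⁺][HA⁻]/[H₂A], x² + Ka₁·x − Ka₁·C = 0 with C = 0.09 M and Ka₁ = 5.16e-07. Solving: [H⁺] = (−Ka₁ + √(Ka₁² + 4·Ka₁·C)) / 2 = 2.1524e-04 M. pH = -log(2.1524e-04) = 3.67.

pH = 3.67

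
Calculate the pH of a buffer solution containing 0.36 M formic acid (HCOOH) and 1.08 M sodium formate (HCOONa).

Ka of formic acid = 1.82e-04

pKa = -log(1.82e-04) = 3.74. pH = pKa + log([A⁻]/[HA]) = 3.74 + log(1.08/0.36)

pH = 4.22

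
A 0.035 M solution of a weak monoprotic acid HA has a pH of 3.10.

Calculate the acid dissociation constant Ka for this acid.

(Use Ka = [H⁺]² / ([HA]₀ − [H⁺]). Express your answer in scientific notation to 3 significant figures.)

[H⁺] = 10^(−pH) = 10^(−3.10) = 7.943e-04 M. For HA ⇌ H⁺ + A⁻, Ka = [H⁺][A⁻]/[HA] = [H⁺]² / ([HA]₀ − [H⁺]) = (7.943e-04)² / (0.035 − 7.943e-04) = 1.84e-05.

K_a = 1.84e-05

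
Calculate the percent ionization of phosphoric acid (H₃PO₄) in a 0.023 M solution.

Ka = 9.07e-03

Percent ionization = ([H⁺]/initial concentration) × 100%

Using Ka equilibrium: x² + Ka×x - Ka×C = 0. Solving: [H⁺] = 1.0604e-02. Percent = (1.0604e-02/0.023) × 100

Percent ionization = 46.1%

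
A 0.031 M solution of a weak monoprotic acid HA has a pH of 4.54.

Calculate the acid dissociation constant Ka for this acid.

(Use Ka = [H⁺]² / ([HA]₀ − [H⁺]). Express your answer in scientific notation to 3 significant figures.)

[H⁺] = 10^(−pH) = 10^(−4.54) = 2.884e-05 M. For HA ⇌ H⁺ + A⁻, Ka = [H⁺][A⁻]/[HA] = [H⁺]² / ([HA]₀ − [H⁺]) = (2.884e-05)² / (0.031 − 2.884e-05) = 2.69e-08.

K_a = 2.69e-08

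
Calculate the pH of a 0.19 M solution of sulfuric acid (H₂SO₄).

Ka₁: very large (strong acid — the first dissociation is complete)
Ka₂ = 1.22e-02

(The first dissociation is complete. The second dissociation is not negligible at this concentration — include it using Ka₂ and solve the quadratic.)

First dissociation is complete: [H⁺]₀ = [HSO₄⁻]₀ = C = 0.19 M. Second dissociation HSO₄⁻ ⇌ H⁺ + SO₄²⁻: let x = [SO₄²⁻]. Ka₂ = (C + x)·x / (C − x) = 1.22e-02 → x² + (C + Ka₂)·x − Ka₂·C = 0 → x² + 0.20220·x − 2.318e-03 = 0. x = (−0.20220 + √(0.20220² + 4 × 2.318e-03)) / 2 = 1.0879e-02 M. [H⁺] = C + x = 0.19 + 1.0879e-02 = 2.0088e-01 M. pH = -log(2.0088e-01) = 0.70.

pH = 0.70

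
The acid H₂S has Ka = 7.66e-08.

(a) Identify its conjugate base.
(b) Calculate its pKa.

(a) The conjugate base is formed by removing one H⁺ from H₂S, giving HS⁻. (b) pKa = -log(Ka) = -log(7.66e-08) = 7.12.

Conjugate base: HS⁻; pK_a = 7.12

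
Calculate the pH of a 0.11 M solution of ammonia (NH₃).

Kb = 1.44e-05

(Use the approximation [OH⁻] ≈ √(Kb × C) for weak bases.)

[OH⁻] = √(Kb × C) = √(1.44e-05 × 0.11) = 1.2586e-03. pOH = 2.90, pH = 14 - pOH

pH = 11.10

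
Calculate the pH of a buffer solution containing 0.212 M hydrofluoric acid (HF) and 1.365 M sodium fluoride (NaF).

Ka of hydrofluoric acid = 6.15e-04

pKa = -log(6.15e-04) = 3.21. pH = pKa + log([A⁻]/[HA]) = 3.21 + log(1.365/0.212)

pH = 4.02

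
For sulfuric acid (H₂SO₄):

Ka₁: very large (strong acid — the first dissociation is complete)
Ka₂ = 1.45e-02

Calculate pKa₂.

pKa₂ = -log(Ka₂) = -log(1.45e-02) = 1.84.

pK_{a2} = 1.84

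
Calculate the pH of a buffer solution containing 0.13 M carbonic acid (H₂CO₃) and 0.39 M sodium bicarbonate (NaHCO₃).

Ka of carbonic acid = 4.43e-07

pKa = -log(4.43e-07) = 6.35. pH = pKa + log([A⁻]/[HA]) = 6.35 + log(0.39/0.13)

pH = 6.83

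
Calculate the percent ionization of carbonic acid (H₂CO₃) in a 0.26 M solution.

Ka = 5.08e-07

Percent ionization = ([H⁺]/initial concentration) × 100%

Using Ka equilibrium: x² + Ka×x - Ka×C = 0. Solving: [H⁺] = 3.6317e-04. Percent = (3.6317e-04/0.26) × 100

Percent ionization = 0.14%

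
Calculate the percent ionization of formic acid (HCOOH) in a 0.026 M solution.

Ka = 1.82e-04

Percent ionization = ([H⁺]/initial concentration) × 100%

Using Ka equilibrium: x² + Ka×x - Ka×C = 0. Solving: [H⁺] = 2.0862e-03. Percent = (2.0862e-03/0.026) × 100

Percent ionization = 8.02%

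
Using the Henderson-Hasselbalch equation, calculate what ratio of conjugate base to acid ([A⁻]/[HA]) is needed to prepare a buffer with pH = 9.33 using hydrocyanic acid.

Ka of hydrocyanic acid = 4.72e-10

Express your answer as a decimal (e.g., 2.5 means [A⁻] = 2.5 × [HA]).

pKa = -log(4.72e-10) = 9.3261. pH = pKa + log([A⁻]/[HA]), so log([A⁻]/[HA]) = pH − pKa = 9.33 − 9.3261 = 0.0039. [A⁻]/[HA] = 10^(0.0039) = 1.01

[A⁻]/[HA] = 1.01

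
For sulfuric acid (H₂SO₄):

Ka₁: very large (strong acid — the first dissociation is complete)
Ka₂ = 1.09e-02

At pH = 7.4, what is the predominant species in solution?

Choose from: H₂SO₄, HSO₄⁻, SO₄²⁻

The first dissociation is complete, so H₂SO₄ itself is never the predominant species in water; pKa₂ = -log(1.09e-02) = 1.96. For a polyprotic acid the predominant species crosses at each pKa: below pKa_n the protonated form dominates, above it the deprotonated form does. At pH = 7.4, the predominant species is SO₄²⁻.

SO₄²⁻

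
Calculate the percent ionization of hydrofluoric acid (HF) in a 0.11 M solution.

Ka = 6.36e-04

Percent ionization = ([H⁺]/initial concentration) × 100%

Using Ka equilibrium: x² + Ka×x - Ka×C = 0. Solving: [H⁺] = 8.0523e-03. Percent = (8.0523e-03/0.11) × 100

Percent ionization = 7.32%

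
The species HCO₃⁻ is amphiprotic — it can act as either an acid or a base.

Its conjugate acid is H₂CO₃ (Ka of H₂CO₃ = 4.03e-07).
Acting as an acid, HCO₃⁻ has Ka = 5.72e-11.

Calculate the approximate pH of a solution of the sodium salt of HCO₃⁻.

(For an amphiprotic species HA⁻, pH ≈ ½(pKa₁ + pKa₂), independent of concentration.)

pKa₁ = -log(4.03e-07) = 6.39; pKa₂ = -log(5.72e-11) = 10.24. For an amphiprotic species, pH ≈ ½(pKa₁ + pKa₂) = ½(6.39 + 10.24) = 8.32.

pH = 8.32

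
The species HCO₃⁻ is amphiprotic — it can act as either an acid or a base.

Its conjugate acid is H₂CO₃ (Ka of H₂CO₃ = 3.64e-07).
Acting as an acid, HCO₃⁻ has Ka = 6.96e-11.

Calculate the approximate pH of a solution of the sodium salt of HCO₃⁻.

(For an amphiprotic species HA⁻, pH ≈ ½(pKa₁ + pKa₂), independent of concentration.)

pKa₁ = -log(3.64e-07) = 6.44; pKa₂ = -log(6.96e-11) = 10.16. For an amphiprotic species, pH ≈ ½(pKa₁ + pKa₂) = ½(6.44 + 10.16) = 8.30.

pH = 8.30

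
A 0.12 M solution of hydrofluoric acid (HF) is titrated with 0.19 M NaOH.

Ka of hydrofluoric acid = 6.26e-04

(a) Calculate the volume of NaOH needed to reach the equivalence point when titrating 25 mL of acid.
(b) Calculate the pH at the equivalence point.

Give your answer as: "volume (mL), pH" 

moles acid = 0.12 × 25/1000 = 0.003 mol; V_base = moles/0.19 × 1000 = 15.8 mL. At equivalence only the conjugate base is present: [A⁻] = 0.003/0.041 = 7.3548e-02 M. Kb = Kw/Ka = 1.60e-11; [OH⁻] = √(Kb × [A⁻]) = 1.0839e-06; pOH = 5.97; pH = 14 - pOH = 8.03.

V = 15.8 mL, pH = 8.03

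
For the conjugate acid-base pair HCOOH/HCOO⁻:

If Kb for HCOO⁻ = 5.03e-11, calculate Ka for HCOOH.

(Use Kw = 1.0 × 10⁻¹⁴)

For a conjugate pair Ka × Kb = Kw, so Ka = Kw/Kb = 1.0 × 10⁻¹⁴ / 5.03e-11 = 1.99e-04.

K_a = 1.99e-04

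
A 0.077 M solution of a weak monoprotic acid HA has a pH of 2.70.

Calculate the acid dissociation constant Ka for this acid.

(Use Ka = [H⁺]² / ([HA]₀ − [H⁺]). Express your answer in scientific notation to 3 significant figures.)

[H⁺] = 10^(−pH) = 10^(−2.70) = 1.995e-03 M. For HA ⇌ H⁺ + A⁻, Ka = [H⁺][A⁻]/[HA] = [H⁺]² / ([HA]₀ − [H⁺]) = (1.995e-03)² / (0.077 − 1.995e-03) = 5.31e-05.

K_a = 5.31e-05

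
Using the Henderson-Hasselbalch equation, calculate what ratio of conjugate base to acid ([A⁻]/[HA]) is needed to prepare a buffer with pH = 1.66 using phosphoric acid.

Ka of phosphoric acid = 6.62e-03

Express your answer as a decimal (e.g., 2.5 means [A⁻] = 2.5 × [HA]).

pKa = -log(6.62e-03) = 2.1791. pH = pKa + log([A⁻]/[HA]), so log([A⁻]/[HA]) = pH − pKa = 1.66 − 2.1791 = -0.5191. [A⁻]/[HA] = 10^(-0.5191) = 0.303

[A⁻]/[HA] = 0.303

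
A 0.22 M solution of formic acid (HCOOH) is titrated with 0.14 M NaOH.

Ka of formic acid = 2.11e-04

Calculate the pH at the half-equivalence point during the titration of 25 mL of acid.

At half-equivalence [HA] = [A⁻], so Henderson-Hasselbalch gives pH = pKa = -log(2.11e-04) = 3.68.

pH = pKa = 3.68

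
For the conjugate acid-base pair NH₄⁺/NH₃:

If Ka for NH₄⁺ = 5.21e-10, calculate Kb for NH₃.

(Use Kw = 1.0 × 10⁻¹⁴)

For a conjugate pair Ka × Kb = Kw, so Kb = Kw/Ka = 1.0 × 10⁻¹⁴ / 5.21e-10 = 1.92e-05.

K_b = 1.92e-05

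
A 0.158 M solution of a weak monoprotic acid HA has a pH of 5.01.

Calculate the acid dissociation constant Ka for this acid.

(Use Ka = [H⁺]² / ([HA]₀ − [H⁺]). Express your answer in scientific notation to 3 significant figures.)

[H⁺] = 10^(−pH) = 10^(−5.01) = 9.772e-06 M. For HA ⇌ H⁺ + A⁻, Ka = [H⁺][A⁻]/[HA] = [H⁺]² / ([HA]₀ − [H⁺]) = (9.772e-06)² / (0.158 − 9.772e-06) = 6.04e-10.

K_a = 6.04e-10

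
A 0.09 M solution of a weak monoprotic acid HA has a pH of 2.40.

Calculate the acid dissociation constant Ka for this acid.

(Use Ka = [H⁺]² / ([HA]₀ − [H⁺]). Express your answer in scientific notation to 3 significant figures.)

[H⁺] = 10^(−pH) = 10^(−2.40) = 3.981e-03 M. For HA ⇌ H⁺ + A⁻, Ka = [H⁺][A⁻]/[HA] = [H⁺]² / ([HA]₀ − [H⁺]) = (3.981e-03)² / (0.09 − 3.981e-03) = 1.84e-04.

K_a = 1.84e-04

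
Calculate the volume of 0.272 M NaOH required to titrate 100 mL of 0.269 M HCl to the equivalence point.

At equivalence: moles acid = moles base. moles HCl = 0.269 × 100/1000 = 0.0269 mol. V_base = moles / 0.272 × 1000 = 98.9 mL.

V_{base} = 98.9 mL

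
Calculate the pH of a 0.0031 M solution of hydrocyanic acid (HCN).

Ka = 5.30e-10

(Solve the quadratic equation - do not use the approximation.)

x² + Ka×x - Ka×C = 0. Using quadratic formula: [H⁺] = 1.2815e-06

pH = 5.89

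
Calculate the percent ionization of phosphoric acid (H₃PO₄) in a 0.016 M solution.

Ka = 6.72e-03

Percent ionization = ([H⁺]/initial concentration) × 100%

Using Ka equilibrium: x² + Ka×x - Ka×C = 0. Solving: [H⁺] = 7.5400e-03. Percent = (7.5400e-03/0.016) × 100

Percent ionization = 47.1%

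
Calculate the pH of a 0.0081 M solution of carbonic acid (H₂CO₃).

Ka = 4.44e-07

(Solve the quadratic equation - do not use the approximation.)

x² + Ka×x - Ka×C = 0. Using quadratic formula: [H⁺] = 5.9748e-05

pH = 4.22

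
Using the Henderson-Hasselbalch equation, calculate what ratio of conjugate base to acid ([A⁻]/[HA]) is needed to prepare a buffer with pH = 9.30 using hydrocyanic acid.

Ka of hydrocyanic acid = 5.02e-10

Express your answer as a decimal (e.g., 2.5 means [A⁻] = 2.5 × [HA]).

pKa = -log(5.02e-10) = 9.2993. pH = pKa + log([A⁻]/[HA]), so log([A⁻]/[HA]) = pH − pKa = 9.30 − 9.2993 = 0.0007. [A⁻]/[HA] = 10^(0.0007) = 1.00

[A⁻]/[HA] = 1.00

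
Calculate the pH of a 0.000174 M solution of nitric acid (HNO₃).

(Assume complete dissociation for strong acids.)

[H⁺] = 0.000174 M for strong acid. pH = -log[H⁺] = -log(0.000174)

pH = 3.76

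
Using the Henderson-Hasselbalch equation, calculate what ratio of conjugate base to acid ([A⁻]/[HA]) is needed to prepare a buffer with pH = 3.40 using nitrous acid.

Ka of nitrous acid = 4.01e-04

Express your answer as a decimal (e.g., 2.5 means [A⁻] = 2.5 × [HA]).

pKa = -log(4.01e-04) = 3.3969. pH = pKa + log([A⁻]/[HA]), so log([A⁻]/[HA]) = pH − pKa = 3.40 − 3.3969 = 0.0031. [A⁻]/[HA] = 10^(0.0031) = 1.01

[A⁻]/[HA] = 1.01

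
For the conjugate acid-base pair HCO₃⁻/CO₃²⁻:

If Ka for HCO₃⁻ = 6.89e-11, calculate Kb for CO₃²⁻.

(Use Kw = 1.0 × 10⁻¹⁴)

For a conjugate pair Ka × Kb = Kw, so Kb = Kw/Ka = 1.0 × 10⁻¹⁴ / 6.89e-11 = 1.45e-04.

K_b = 1.45e-04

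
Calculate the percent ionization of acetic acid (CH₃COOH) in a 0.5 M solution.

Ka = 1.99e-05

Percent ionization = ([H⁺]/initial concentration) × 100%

Using Ka equilibrium: x² + Ka×x - Ka×C = 0. Solving: [H⁺] = 3.1444e-03. Percent = (3.1444e-03/0.5) × 100

Percent ionization = 0.629%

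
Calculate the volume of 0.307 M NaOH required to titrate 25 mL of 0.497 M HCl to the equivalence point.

At equivalence: moles acid = moles base. moles HCl = 0.497 × 25/1000 = 0.01243 mol. V_base = moles / 0.307 × 1000 = 40.5 mL.

V_{base} = 40.5 mL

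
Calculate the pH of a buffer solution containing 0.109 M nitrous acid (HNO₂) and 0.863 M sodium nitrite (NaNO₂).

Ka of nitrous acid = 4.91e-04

pKa = -log(4.91e-04) = 3.31. pH = pKa + log([A⁻]/[HA]) = 3.31 + log(0.863/0.109)

pH = 4.21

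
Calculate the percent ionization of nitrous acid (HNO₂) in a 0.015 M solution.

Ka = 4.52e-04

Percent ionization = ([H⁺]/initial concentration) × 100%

Using Ka equilibrium: x² + Ka×x - Ka×C = 0. Solving: [H⁺] = 2.3876e-03. Percent = (2.3876e-03/0.015) × 100

Percent ionization = 15.9%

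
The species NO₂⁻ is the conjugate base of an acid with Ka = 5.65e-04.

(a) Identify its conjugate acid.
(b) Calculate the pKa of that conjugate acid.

(a) The conjugate acid is formed by adding one H⁺ to NO₂⁻, giving HNO₂. (b) pKa = -log(Ka) = -log(5.65e-04) = 3.25.

Conjugate acid: HNO₂; pK_a = 3.25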